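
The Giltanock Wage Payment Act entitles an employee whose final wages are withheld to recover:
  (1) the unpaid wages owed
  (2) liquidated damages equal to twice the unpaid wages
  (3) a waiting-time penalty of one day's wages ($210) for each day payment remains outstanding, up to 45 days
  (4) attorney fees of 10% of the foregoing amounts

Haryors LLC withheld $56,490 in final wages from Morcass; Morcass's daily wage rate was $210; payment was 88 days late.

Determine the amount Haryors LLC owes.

Total award: $196,812

Doubled: 2 × $56,490 = $112,980
Penalty days: min(88, 45) = 45
Waiting-time penalty: 45 × $210 = $9,450
Subtotal: $56,490 + $112,980 + $9,450 = $178,920
Attorney fees: 10% of $178,920 = $17,892
Total award: $178,920 + $17,892 = $196,812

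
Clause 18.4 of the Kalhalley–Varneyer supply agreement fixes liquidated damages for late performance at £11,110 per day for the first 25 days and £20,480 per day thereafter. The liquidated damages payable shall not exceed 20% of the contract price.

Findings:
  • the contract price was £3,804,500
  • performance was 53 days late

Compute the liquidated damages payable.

Liquidated damages: £760,900

First 25 days: 25 × £11,110 = £277,750
Remaining days: (53 − 25) × £20,480 = £573,440
Accrued per-day damages: £277,750 + £573,440 = £851,190
Cap: 20% of £3,804,500 = £760,900
Cap at £760,900: £851,190 exceeds the cap → £760,900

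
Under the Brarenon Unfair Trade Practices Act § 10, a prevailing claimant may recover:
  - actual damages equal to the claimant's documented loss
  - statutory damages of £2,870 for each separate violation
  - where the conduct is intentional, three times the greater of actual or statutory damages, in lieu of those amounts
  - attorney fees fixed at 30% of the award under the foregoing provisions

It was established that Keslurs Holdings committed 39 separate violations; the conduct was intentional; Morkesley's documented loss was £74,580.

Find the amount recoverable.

Statutory damages: 39 × £2,870 = £111,930
Greater of actual damages (£74,580) or statutory damages (£111,930): £111,930
Trebled: 3 × £111,930 = £335,790
Attorney fees: 30% of £335,790 = £100,737
Total recovery: £335,790 + £100,737 = £436,527

£436,527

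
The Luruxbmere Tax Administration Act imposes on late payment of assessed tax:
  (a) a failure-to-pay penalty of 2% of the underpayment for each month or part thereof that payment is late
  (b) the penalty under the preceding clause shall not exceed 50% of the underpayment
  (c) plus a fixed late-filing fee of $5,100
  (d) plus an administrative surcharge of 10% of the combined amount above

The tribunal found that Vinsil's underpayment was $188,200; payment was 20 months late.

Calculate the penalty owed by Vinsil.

Penalty: $88,418

Accrued rate: 2% × 20 = 40%, capped at 50% → 40%
Failure-to-pay penalty: 40% of $188,200 = $75,280
Penalty before surcharge: $75,280 + $5,100 = $80,380
Administrative surcharge: 10% of $80,380 = $8,038
Total penalty: $80,380 + $8,038 = $88,418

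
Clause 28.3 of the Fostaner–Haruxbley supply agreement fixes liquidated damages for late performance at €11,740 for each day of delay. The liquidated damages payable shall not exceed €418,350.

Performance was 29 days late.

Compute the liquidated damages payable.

Per-day damages: 29 × €11,740 = €340,460
Cap at €418,350: €340,460 is within the cap, no reduction.

Liquidated damages: €340,460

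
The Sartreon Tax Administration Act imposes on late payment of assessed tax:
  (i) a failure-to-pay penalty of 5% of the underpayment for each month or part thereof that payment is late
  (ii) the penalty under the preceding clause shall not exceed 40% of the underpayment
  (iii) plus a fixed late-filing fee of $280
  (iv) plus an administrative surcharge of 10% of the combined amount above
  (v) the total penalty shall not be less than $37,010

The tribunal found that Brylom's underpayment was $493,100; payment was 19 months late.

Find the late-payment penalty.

Accrued rate: 5% × 19 = 95%, capped at 40% → 40%
Failure-to-pay penalty: 40% of $493,100 = $197,240
Penalty before surcharge: $197,240 + $280 = $197,520
Administrative surcharge: 10% of $197,520 = $19,752
Total penalty: $197,520 + $19,752 = $217,272
Minimum $37,010: $217,272 meets the minimum, no increase.

$217,272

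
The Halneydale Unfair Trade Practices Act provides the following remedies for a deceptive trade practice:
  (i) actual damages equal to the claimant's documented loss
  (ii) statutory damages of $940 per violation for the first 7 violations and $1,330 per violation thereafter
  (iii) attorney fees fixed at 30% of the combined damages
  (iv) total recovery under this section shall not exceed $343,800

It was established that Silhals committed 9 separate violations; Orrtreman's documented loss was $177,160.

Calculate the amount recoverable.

$242,320

First 7 violations: 7 × $940 = $6,580
Remaining violations: (9 − 7) × $1,330 = $2,660
Statutory damages: $6,580 + $2,660 = $9,240
Combined damages: $177,160 + $9,240 = $186,400
Attorney fees: 30% of $186,400 = $55,920
Total before cap: $186,400 + $55,920 = $242,320
Cap at $343,800: $242,320 is within the cap, no reduction.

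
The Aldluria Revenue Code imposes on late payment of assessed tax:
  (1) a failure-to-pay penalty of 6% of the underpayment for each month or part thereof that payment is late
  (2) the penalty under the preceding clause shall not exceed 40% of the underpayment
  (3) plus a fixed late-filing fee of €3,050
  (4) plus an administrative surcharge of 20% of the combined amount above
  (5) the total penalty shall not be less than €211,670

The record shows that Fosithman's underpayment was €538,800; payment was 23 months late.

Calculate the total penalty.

Accrued rate: 6% × 23 = 138%, capped at 40% → 40%
Failure-to-pay penalty: 40% of €538,800 = €215,520
Penalty before surcharge: €215,520 + €3,050 = €218,570
Administrative surcharge: 20% of €218,570 = €43,714
Total penalty: €218,570 + €43,714 = €262,284
Minimum €211,670: €262,284 meets the minimum, no increase.

€262,284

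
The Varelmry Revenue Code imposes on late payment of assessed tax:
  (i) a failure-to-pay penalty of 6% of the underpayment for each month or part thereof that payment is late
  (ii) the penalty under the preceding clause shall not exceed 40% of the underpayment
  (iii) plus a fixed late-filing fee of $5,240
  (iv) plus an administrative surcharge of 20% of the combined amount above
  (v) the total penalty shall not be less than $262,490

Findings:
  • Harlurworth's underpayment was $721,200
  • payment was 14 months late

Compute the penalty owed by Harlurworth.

Penalty: $352,464

Accrued rate: 6% × 14 = 84%, capped at 40% → 40%
Failure-to-pay penalty: 40% of $721,200 = $288,480
Penalty before surcharge: $288,480 + $5,240 = $293,720
Administrative surcharge: 20% of $293,720 = $58,744
Total penalty: $293,720 + $58,744 = $352,464
Minimum $262,490: $352,464 meets the minimum, no increase.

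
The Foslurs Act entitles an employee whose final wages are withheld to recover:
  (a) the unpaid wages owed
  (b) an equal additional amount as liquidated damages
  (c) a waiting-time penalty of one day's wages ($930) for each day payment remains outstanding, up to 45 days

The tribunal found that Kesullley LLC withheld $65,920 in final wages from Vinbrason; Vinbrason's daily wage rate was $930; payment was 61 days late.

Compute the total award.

Liquidated damages (equal amount): $65,920
Penalty days: min(61, 45) = 45
Waiting-time penalty: 45 × $930 = $41,850
Total award: $65,920 + $65,920 + $41,850 = $173,690

$173,690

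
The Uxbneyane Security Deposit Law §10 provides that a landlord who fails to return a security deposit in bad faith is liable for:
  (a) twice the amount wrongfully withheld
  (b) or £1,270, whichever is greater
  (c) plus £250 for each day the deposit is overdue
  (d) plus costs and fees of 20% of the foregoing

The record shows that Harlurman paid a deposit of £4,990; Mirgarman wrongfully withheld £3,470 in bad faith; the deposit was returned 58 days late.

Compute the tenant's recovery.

£25,728

Doubled: 2 × £3,470 = £6,940
Minimum £1,270: £6,940 meets the minimum, no increase.
Late-return penalty: 58 × £250 = £14,500
Damages plus late penalty: £6,940 + £14,500 = £21,440
Costs and fees: 20% of £21,440 = £4,288
Total recovery: £21,440 + £4,288 = £25,728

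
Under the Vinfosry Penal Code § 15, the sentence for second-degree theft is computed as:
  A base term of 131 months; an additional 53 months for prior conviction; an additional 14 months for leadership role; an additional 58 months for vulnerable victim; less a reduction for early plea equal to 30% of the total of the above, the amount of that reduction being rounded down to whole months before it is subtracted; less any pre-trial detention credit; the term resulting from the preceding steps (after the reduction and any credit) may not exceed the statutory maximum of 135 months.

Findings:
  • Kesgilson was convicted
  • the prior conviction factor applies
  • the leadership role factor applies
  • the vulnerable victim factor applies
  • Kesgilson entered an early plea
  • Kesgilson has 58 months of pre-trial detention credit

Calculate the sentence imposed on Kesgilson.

Sentence: 122 months

Prior conviction enhancement: +53 months
Leadership role enhancement: +14 months
Vulnerable victim enhancement: +58 months
Adjusted term: 131 months + 53 months + 14 months + 58 months = 256 months
Early plea reduction: 30% of 256 months = 76 months (rounded down)
After reduction: 256 − 76 = 180 months
Less pre-trial detention credit: 180 months − 58 months = 122 months
Cap at 135 months: 122 months is within the cap, no reduction.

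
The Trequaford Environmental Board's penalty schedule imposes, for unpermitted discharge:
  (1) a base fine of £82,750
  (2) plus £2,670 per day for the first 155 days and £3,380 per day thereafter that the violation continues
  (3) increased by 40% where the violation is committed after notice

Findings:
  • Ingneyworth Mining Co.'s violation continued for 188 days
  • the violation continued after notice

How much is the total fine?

First 155 days: 155 × £2,670 = £413,850
Remaining days: (188 − 155) × £3,380 = £111,540
Per-day component: £413,850 + £111,540 = £525,390
Base plus per-day: £82,750 + £525,390 = £608,140
Enhancement: 40% of £608,140 = £243,256
Enhanced fine: £608,140 + £243,256 = £851,396

£851,396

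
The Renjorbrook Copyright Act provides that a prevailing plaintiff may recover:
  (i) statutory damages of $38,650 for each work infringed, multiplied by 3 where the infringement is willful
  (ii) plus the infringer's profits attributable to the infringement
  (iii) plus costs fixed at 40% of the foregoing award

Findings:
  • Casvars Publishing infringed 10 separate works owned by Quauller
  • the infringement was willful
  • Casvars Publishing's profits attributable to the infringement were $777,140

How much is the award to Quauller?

Statutory damages: 10 × $38,650 = $386,500
Trebled: 3 × $386,500 = $1,159,500
Combined award: $1,159,500 + $777,140 = $1,936,640
Costs: 40% of $1,936,640 = $774,656
Award plus costs: $1,936,640 + $774,656 = $2,711,296

$2,711,296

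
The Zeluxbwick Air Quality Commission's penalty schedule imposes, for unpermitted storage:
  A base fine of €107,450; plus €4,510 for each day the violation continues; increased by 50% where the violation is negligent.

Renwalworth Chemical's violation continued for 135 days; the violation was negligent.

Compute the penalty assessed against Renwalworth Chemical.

€1,074,450

Per-day component: 135 × €4,510 = €608,850
Base plus per-day: €107,450 + €608,850 = €716,300
Enhancement: 50% of €716,300 = €358,150
Enhanced fine: €716,300 + €358,150 = €1,074,450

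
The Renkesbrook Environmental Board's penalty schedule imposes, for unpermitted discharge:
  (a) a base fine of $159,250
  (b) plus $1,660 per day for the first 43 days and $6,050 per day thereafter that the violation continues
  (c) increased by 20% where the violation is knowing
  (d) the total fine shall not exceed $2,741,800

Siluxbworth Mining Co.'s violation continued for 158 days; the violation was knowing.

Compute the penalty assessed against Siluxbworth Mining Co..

First 43 days: 43 × $1,660 = $71,380
Remaining days: (158 − 43) × $6,050 = $695,750
Per-day component: $71,380 + $695,750 = $767,130
Base plus per-day: $159,250 + $767,130 = $926,380
Enhancement: 20% of $926,380 = $185,276
Enhanced fine: $926,380 + $185,276 = $1,111,656
Cap at $2,741,800: $1,111,656 is within the cap, no reduction.

$1,111,656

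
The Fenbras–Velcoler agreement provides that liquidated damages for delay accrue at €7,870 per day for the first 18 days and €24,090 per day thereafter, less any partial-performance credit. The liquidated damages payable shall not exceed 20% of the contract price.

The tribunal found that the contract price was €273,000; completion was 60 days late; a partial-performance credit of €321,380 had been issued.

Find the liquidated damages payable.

First 18 days: 18 × €7,870 = €141,660
Remaining days: (60 − 18) × €24,090 = €1,011,780
Accrued per-day damages: €141,660 + €1,011,780 = €1,153,440
Less partial-performance credit: €1,153,440 − €321,380 = €832,060
Cap: 20% of €273,000 = €54,600
Cap at €54,600: €832,060 exceeds the cap → €54,600

€54,600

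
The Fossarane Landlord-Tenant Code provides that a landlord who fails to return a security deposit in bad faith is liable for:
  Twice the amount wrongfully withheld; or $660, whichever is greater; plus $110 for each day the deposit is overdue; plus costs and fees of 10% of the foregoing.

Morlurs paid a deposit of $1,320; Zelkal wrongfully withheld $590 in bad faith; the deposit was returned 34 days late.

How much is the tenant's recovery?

$5,412

Doubled: 2 × $590 = $1,180
Minimum $660: $1,180 meets the minimum, no increase.
Late-return penalty: 34 × $110 = $3,740
Damages plus late penalty: $1,180 + $3,740 = $4,920
Costs and fees: 10% of $4,920 = $492
Total recovery: $4,920 + $492 = $5,412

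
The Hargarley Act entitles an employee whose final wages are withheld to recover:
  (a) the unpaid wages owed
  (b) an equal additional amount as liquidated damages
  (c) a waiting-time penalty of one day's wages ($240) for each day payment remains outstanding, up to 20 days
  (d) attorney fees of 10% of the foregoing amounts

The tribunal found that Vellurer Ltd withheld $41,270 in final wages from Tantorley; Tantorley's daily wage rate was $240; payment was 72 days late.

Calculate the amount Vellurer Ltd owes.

$96,074

Liquidated damages (equal amount): $41,270
Penalty days: min(72, 20) = 20
Waiting-time penalty: 20 × $240 = $4,800
Subtotal: $41,270 + $41,270 + $4,800 = $87,340
Attorney fees: 10% of $87,340 = $8,734
Total award: $87,340 + $8,734 = $96,074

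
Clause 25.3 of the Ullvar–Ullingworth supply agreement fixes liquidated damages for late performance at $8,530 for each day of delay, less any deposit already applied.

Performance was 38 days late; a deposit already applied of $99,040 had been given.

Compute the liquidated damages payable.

Per-day damages: 38 × $8,530 = $324,140
Less deposit already applied: $324,140 − $99,040 = $225,100

$225,100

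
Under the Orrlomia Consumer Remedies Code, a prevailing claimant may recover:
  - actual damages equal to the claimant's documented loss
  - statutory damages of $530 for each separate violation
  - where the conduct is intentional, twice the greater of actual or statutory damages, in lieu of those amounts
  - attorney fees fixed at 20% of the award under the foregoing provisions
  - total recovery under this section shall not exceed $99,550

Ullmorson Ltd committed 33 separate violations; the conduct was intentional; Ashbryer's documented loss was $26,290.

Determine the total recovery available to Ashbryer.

Statutory damages: 33 × $530 = $17,490
Greater of actual damages ($26,290) or statutory damages ($17,490): $26,290
Doubled: 2 × $26,290 = $52,580
Attorney fees: 20% of $52,580 = $10,516
Total before cap: $52,580 + $10,516 = $63,096
Cap at $99,550: $63,096 is within the cap, no reduction.

$63,096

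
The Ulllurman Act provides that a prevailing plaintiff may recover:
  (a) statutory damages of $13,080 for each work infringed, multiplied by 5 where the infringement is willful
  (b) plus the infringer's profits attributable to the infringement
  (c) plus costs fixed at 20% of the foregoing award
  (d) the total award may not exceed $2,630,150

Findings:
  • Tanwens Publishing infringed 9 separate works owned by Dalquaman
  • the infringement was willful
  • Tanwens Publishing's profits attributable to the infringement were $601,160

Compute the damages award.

$1,427,712

Statutory damages: 9 × $13,080 = $117,720
Multiplied by 5: 5 × $117,720 = $588,600
Combined award: $588,600 + $601,160 = $1,189,760
Costs: 20% of $1,189,760 = $237,952
Award plus costs: $1,189,760 + $237,952 = $1,427,712
Cap at $2,630,150: $1,427,712 is within the cap, no reduction.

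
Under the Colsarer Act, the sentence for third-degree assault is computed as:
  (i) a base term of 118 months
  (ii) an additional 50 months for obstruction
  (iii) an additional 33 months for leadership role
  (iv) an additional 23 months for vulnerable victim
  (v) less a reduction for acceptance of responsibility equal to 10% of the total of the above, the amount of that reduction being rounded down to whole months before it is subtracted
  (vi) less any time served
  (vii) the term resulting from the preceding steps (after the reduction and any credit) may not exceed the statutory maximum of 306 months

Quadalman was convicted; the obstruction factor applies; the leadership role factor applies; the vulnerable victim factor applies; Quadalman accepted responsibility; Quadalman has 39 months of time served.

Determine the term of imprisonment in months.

163 months

Obstruction enhancement: +50 months
Leadership role enhancement: +33 months
Vulnerable victim enhancement: +23 months
Adjusted term: 118 months + 50 months + 33 months + 23 months = 224 months
Acceptance of responsibility reduction: 10% of 224 months = 22 months (rounded down)
After reduction: 224 − 22 = 202 months
Less time served: 202 months − 39 months = 163 months
Cap at 306 months: 163 months is within the cap, no reduction.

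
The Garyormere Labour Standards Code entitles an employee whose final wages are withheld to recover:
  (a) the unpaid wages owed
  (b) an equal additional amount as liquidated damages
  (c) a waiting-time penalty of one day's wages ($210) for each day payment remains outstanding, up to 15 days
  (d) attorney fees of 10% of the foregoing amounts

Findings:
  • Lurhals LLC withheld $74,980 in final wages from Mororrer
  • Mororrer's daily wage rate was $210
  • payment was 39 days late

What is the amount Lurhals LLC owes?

Liquidated damages (equal amount): $74,980
Penalty days: min(39, 15) = 15
Waiting-time penalty: 15 × $210 = $3,150
Subtotal: $74,980 + $74,980 + $3,150 = $153,110
Attorney fees: 10% of $153,110 = $15,311
Total award: $153,110 + $15,311 = $168,421

$168,421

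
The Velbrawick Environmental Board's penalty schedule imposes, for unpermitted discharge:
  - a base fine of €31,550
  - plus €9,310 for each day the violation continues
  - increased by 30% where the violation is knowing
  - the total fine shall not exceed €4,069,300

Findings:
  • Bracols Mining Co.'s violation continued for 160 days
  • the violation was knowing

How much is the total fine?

Per-day component: 160 × €9,310 = €1,489,600
Base plus per-day: €31,550 + €1,489,600 = €1,521,150
Enhancement: 30% of €1,521,150 = €456,345
Enhanced fine: €1,521,150 + €456,345 = €1,977,495
Cap at €4,069,300: €1,977,495 is within the cap, no reduction.

€1,977,495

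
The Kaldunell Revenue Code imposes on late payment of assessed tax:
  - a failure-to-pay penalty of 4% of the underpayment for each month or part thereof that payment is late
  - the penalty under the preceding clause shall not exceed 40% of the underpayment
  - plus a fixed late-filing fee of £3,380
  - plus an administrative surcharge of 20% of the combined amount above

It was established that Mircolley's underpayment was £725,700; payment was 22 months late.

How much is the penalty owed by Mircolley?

£352,392

Accrued rate: 4% × 22 = 88%, capped at 40% → 40%
Failure-to-pay penalty: 40% of £725,700 = £290,280
Penalty before surcharge: £290,280 + £3,380 = £293,660
Administrative surcharge: 20% of £293,660 = £58,732
Total penalty: £293,660 + £58,732 = £352,392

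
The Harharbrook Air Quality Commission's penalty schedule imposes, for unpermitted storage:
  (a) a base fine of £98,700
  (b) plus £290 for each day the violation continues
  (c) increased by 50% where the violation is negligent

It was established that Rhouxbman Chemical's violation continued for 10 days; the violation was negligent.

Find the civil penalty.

Per-day component: 10 × £290 = £2,900
Base plus per-day: £98,700 + £2,900 = £101,600
Enhancement: 50% of £101,600 = £50,800
Enhanced fine: £101,600 + £50,800 = £152,400

£152,400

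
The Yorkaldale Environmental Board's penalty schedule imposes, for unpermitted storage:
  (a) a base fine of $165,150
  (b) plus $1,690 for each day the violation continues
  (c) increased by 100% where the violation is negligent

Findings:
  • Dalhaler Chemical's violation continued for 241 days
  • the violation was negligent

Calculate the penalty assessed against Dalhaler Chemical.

Per-day component: 241 × $1,690 = $407,290
Base plus per-day: $165,150 + $407,290 = $572,440
Enhancement: 100% of $572,440 = $572,440
Enhanced fine: $572,440 + $572,440 = $1,144,880

$1,144,880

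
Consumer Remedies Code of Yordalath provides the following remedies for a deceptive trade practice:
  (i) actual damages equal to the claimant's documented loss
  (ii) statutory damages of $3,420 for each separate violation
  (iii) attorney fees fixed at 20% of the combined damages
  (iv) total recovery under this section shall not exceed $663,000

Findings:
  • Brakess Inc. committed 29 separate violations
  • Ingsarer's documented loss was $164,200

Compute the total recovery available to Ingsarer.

Statutory damages: 29 × $3,420 = $99,180
Combined damages: $164,200 + $99,180 = $263,380
Attorney fees: 20% of $263,380 = $52,676
Total before cap: $263,380 + $52,676 = $316,056
Cap at $663,000: $316,056 is within the cap, no reduction.

Total recovery: $316,056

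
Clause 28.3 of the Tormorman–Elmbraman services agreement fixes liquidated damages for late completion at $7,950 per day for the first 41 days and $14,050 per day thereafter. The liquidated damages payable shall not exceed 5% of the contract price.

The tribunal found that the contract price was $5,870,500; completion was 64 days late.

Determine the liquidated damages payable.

First 41 days: 41 × $7,950 = $325,950
Remaining days: (64 − 41) × $14,050 = $323,150
Accrued per-day damages: $325,950 + $323,150 = $649,100
Cap: 5% of $5,870,500 = $293,525
Cap at $293,525: $649,100 exceeds the cap → $293,525

$293,525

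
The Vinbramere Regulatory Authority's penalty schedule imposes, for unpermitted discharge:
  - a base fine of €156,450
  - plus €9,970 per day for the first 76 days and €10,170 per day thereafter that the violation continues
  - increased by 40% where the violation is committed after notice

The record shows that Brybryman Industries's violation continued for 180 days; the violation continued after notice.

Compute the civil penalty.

Civil penalty: €2,760,590

First 76 days: 76 × €9,970 = €757,720
Remaining days: (180 − 76) × €10,170 = €1,057,680
Per-day component: €757,720 + €1,057,680 = €1,815,400
Base plus per-day: €156,450 + €1,815,400 = €1,971,850
Enhancement: 40% of €1,971,850 = €788,740
Enhanced fine: €1,971,850 + €788,740 = €2,760,590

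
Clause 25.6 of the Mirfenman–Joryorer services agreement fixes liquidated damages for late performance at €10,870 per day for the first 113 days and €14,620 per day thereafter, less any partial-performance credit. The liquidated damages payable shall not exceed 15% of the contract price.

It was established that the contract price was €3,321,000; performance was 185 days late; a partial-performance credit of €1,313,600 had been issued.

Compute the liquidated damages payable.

€498,150

First 113 days: 113 × €10,870 = €1,228,310
Remaining days: (185 − 113) × €14,620 = €1,052,640
Accrued per-day damages: €1,228,310 + €1,052,640 = €2,280,950
Less partial-performance credit: €2,280,950 − €1,313,600 = €967,350
Cap: 15% of €3,321,000 = €498,150
Cap at €498,150: €967,350 exceeds the cap → €498,150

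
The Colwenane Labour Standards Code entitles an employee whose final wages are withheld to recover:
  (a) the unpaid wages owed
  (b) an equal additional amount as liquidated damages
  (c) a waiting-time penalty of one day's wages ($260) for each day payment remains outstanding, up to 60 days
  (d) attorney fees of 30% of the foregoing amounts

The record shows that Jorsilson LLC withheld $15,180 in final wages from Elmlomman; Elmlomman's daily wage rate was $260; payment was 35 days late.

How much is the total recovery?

Liquidated damages (equal amount): $15,180
Penalty days: min(35, 60) = 35
Waiting-time penalty: 35 × $260 = $9,100
Subtotal: $15,180 + $15,180 + $9,100 = $39,460
Attorney fees: 30% of $39,460 = $11,838
Total award: $39,460 + $11,838 = $51,298

$51,298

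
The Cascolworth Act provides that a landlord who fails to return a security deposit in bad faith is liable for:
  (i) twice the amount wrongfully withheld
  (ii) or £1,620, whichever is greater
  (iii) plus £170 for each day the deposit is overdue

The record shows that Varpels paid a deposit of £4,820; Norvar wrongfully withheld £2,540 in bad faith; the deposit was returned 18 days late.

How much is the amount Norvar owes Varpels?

£8,140

Doubled: 2 × £2,540 = £5,080
Minimum £1,620: £5,080 meets the minimum, no increase.
Late-return penalty: 18 × £170 = £3,060
Damages plus late penalty: £5,080 + £3,060 = £8,140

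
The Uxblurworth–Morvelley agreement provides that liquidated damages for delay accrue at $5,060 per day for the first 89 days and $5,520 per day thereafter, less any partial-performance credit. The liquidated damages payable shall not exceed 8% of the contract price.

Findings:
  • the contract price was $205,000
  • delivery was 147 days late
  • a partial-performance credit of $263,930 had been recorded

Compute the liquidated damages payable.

$16,400

First 89 days: 89 × $5,060 = $450,340
Remaining days: (147 − 89) × $5,520 = $320,160
Accrued per-day damages: $450,340 + $320,160 = $770,500
Less partial-performance credit: $770,500 − $263,930 = $506,570
Cap: 8% of $205,000 = $16,400
Cap at $16,400: $506,570 exceeds the cap → $16,400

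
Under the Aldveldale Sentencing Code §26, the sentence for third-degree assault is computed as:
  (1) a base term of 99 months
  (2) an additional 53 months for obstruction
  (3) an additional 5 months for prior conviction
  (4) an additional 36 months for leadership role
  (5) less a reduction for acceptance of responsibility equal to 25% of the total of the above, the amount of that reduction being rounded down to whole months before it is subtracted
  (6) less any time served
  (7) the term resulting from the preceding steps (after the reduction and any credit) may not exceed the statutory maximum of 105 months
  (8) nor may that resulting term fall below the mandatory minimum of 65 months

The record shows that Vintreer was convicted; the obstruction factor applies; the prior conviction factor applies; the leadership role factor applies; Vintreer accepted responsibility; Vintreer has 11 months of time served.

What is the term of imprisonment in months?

105 months

Obstruction enhancement: +53 months
Prior conviction enhancement: +5 months
Leadership role enhancement: +36 months
Adjusted term: 99 months + 53 months + 5 months + 36 months = 193 months
Acceptance of responsibility reduction: 25% of 193 months = 48 months (rounded down)
After reduction: 193 − 48 = 145 months
Less time served: 145 months − 11 months = 134 months
Cap at 105 months: 134 months exceeds the cap → 105 months
Minimum 65 months: 105 months meets the minimum, no increase.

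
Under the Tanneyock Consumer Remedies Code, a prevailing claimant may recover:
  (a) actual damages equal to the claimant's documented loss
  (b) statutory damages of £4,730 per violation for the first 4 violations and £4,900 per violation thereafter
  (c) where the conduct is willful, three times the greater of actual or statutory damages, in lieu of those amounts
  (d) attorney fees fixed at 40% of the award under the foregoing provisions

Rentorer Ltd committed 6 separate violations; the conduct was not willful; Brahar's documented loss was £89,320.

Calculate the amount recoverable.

First 4 violations: 4 × £4,730 = £18,920
Remaining violations: (6 − 4) × £4,900 = £9,800
Statutory damages: £18,920 + £9,800 = £28,720
Conduct not willful: the in-lieu enhancement does not apply.
Actual plus statutory damages: £89,320 + £28,720 = £118,040
Attorney fees: 40% of £118,040 = £47,216
Total recovery: £118,040 + £47,216 = £165,256

£165,256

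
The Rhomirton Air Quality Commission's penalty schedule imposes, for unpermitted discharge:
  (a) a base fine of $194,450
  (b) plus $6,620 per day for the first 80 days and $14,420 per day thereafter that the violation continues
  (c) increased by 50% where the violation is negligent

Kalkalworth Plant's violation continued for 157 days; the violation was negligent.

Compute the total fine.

$2,751,585

First 80 days: 80 × $6,620 = $529,600
Remaining days: (157 − 80) × $14,420 = $1,110,340
Per-day component: $529,600 + $1,110,340 = $1,639,940
Base plus per-day: $194,450 + $1,639,940 = $1,834,390
Enhancement: 50% of $1,834,390 = $917,195
Enhanced fine: $1,834,390 + $917,195 = $2,751,585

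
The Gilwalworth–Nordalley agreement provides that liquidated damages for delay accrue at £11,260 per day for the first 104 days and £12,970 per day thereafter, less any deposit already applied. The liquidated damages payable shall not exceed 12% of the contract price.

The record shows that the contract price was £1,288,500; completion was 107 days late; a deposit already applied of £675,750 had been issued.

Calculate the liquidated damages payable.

First 104 days: 104 × £11,260 = £1,171,040
Remaining days: (107 − 104) × £12,970 = £38,910
Accrued per-day damages: £1,171,040 + £38,910 = £1,209,950
Less deposit already applied: £1,209,950 − £675,750 = £534,200
Cap: 12% of £1,288,500 = £154,620
Cap at £154,620: £534,200 exceeds the cap → £154,620

Liquidated damages: £154,620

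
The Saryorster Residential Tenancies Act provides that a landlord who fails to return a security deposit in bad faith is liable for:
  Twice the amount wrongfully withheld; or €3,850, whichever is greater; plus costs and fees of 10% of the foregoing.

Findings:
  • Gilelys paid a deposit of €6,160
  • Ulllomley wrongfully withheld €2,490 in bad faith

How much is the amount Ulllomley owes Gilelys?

Recovery: €5,478

Doubled: 2 × €2,490 = €4,980
Minimum €3,850: €4,980 meets the minimum, no increase.
Costs and fees: 10% of €4,980 = €498
Total recovery: €4,980 + €498 = €5,478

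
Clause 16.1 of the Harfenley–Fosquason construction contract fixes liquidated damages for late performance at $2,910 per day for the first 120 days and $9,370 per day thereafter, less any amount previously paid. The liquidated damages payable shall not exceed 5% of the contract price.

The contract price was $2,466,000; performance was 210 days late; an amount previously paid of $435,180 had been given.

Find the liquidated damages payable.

Liquidated damages: $123,300

First 120 days: 120 × $2,910 = $349,200
Remaining days: (210 − 120) × $9,370 = $843,300
Accrued per-day damages: $349,200 + $843,300 = $1,192,500
Less amount previously paid: $1,192,500 − $435,180 = $757,320
Cap: 5% of $2,466,000 = $123,300
Cap at $123,300: $757,320 exceeds the cap → $123,300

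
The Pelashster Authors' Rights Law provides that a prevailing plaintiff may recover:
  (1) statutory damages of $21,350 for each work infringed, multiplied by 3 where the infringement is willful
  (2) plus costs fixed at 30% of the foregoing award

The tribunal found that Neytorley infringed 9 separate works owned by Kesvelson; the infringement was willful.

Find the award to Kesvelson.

Statutory damages: 9 × $21,350 = $192,150
Trebled: 3 × $192,150 = $576,450
Costs: 30% of $576,450 = $172,935
Award plus costs: $576,450 + $172,935 = $749,385

$749,385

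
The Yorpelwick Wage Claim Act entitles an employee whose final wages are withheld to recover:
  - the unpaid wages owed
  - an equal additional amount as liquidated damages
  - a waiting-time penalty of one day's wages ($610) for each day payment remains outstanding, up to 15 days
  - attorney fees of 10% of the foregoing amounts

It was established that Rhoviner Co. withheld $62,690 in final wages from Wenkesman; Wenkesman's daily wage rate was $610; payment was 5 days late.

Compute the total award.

$141,273

Liquidated damages (equal amount): $62,690
Penalty days: min(5, 15) = 5
Waiting-time penalty: 5 × $610 = $3,050
Subtotal: $62,690 + $62,690 + $3,050 = $128,430
Attorney fees: 10% of $128,430 = $12,843
Total award: $128,430 + $12,843 = $141,273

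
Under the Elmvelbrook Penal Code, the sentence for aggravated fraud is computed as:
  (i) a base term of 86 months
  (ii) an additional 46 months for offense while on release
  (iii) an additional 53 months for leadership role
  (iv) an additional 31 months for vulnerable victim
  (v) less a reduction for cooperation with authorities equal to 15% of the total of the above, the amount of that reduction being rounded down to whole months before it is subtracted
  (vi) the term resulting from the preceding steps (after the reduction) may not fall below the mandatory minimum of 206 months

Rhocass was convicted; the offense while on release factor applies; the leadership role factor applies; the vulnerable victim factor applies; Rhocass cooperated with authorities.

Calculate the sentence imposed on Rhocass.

206 months

Offense while on release enhancement: +46 months
Leadership role enhancement: +53 months
Vulnerable victim enhancement: +31 months
Adjusted term: 86 months + 46 months + 53 months + 31 months = 216 months
Cooperation with authorities reduction: 15% of 216 months = 32 months (rounded down)
After reduction: 216 − 32 = 184 months
Minimum 206 months: 184 months is below the minimum → 206 months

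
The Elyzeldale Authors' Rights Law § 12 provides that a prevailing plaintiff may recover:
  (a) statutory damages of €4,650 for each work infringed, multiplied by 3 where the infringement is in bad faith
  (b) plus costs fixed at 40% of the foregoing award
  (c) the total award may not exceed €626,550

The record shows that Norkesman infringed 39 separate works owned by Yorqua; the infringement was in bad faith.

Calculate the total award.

€626,550

Statutory damages: 39 × €4,650 = €181,350
Trebled: 3 × €181,350 = €544,050
Costs: 40% of €544,050 = €217,620
Award plus costs: €544,050 + €217,620 = €761,670
Cap at €626,550: €761,670 exceeds the cap → €626,550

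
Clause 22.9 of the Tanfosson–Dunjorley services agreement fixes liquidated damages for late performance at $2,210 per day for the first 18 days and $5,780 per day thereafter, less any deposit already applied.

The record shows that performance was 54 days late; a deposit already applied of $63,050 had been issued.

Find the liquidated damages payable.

First 18 days: 18 × $2,210 = $39,780
Remaining days: (54 − 18) × $5,780 = $208,080
Accrued per-day damages: $39,780 + $208,080 = $247,860
Less deposit already applied: $247,860 − $63,050 = $184,810

Liquidated damages: $184,810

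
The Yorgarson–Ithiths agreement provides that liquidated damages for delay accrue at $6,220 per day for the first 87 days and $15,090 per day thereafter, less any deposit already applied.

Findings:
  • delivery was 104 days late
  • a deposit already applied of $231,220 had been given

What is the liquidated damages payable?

First 87 days: 87 × $6,220 = $541,140
Remaining days: (104 − 87) × $15,090 = $256,530
Accrued per-day damages: $541,140 + $256,530 = $797,670
Less deposit already applied: $797,670 − $231,220 = $566,450

$566,450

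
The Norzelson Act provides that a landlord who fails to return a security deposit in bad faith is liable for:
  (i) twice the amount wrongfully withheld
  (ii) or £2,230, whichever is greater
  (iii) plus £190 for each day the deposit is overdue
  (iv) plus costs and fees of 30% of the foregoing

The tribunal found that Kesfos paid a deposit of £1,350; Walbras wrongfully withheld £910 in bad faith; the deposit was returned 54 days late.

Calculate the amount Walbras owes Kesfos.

Recovery: £16,237

Doubled: 2 × £910 = £1,820
Minimum £2,230: £1,820 is below the minimum → £2,230
Late-return penalty: 54 × £190 = £10,260
Damages plus late penalty: £2,230 + £10,260 = £12,490
Costs and fees: 30% of £12,490 = £3,747
Total recovery: £12,490 + £3,747 = £16,237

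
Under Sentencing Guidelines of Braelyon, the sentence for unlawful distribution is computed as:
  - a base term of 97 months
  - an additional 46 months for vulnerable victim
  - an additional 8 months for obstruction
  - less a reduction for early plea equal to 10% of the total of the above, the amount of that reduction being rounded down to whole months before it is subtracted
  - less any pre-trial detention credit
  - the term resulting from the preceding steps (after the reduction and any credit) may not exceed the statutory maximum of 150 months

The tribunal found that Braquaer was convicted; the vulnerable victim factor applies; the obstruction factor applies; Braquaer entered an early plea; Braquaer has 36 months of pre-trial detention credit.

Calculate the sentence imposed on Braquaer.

Vulnerable victim enhancement: +46 months
Obstruction enhancement: +8 months
Adjusted term: 97 months + 46 months + 8 months = 151 months
Early plea reduction: 10% of 151 months = 15 months (rounded down)
After reduction: 151 − 15 = 136 months
Less pre-trial detention credit: 136 months − 36 months = 100 months
Cap at 150 months: 100 months is within the cap, no reduction.

100 months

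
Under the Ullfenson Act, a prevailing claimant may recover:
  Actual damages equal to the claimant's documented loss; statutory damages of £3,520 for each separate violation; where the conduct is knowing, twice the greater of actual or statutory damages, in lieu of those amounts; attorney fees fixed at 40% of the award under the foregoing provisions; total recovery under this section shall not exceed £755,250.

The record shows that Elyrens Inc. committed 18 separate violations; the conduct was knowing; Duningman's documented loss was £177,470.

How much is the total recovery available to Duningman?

£496,916

Statutory damages: 18 × £3,520 = £63,360
Greater of actual damages (£177,470) or statutory damages (£63,360): £177,470
Doubled: 2 × £177,470 = £354,940
Attorney fees: 40% of £354,940 = £141,976
Total before cap: £354,940 + £141,976 = £496,916
Cap at £755,250: £496,916 is within the cap, no reduction.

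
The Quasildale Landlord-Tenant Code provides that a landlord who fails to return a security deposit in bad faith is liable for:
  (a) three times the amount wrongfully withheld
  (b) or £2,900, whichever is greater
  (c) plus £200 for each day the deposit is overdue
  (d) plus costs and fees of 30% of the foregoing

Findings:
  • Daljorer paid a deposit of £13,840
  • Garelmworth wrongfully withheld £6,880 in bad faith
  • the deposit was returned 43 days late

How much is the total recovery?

Trebled: 3 × £6,880 = £20,640
Minimum £2,900: £20,640 meets the minimum, no increase.
Late-return penalty: 43 × £200 = £8,600
Damages plus late penalty: £20,640 + £8,600 = £29,240
Costs and fees: 30% of £29,240 = £8,772
Total recovery: £29,240 + £8,772 = £38,012

£38,012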